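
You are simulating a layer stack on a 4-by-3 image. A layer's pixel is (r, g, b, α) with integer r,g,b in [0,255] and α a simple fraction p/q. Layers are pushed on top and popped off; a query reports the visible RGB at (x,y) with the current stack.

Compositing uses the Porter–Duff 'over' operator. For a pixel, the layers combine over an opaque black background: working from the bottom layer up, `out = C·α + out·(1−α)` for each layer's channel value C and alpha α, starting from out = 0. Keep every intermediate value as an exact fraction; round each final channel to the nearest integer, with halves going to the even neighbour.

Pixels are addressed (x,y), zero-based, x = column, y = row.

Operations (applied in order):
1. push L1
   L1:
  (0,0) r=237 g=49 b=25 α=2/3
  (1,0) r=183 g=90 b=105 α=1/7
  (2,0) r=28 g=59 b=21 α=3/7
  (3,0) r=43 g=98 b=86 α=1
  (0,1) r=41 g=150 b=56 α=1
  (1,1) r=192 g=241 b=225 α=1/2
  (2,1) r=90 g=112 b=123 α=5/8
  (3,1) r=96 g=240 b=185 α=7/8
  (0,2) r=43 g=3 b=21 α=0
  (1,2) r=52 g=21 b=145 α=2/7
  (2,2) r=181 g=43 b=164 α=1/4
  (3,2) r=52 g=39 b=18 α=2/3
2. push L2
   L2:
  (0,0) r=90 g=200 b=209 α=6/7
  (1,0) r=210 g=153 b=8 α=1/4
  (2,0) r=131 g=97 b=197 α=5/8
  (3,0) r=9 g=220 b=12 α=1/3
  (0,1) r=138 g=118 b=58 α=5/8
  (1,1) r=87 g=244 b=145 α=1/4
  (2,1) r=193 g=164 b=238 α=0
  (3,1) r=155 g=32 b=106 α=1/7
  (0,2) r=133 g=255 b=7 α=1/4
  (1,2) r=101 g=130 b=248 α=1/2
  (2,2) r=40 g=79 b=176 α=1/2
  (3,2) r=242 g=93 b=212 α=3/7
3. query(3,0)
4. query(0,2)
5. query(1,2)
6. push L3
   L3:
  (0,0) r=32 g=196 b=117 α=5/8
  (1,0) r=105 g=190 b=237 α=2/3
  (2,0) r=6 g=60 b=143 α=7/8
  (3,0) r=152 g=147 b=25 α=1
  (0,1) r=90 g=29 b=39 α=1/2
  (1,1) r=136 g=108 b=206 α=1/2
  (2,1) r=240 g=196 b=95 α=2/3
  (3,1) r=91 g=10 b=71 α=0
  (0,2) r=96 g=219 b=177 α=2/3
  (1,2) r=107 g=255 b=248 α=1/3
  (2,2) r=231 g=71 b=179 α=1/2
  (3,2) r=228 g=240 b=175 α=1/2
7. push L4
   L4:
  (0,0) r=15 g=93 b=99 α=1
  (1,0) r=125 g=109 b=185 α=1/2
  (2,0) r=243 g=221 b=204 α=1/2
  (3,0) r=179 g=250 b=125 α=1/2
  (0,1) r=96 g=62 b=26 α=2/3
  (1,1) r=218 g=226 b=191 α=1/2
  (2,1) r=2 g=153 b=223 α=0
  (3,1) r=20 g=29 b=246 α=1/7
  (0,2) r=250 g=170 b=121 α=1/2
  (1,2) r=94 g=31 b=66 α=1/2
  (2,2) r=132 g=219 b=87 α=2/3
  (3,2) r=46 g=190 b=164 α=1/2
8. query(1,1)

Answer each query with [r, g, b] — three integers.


at x=3,y=0 over L1,L2:
L1 α=1: [43, 98, 86]
L2 α=1/3: [95/3, 416/3, 184/3]
rounded: [32, 139, 61]

query (0,2) [L1,L2] — begin 0,0,0
after L1 α=0: [0, 0, 0]
after L2 α=1/4: [133/4, 255/4, 7/4]
→ [33, 64, 2]

query (1,2) [L1,L2] — begin 0,0,0
+L1 (α=2/7) → [104/7, 6, 290/7]
+L2 (α=1/2) → [811/14, 68, 1013/7]
rounded: [58, 68, 145]

query (1,1) [L1,L2,L3,L4] — begin 0,0,0
L1 α=1/2: [96, 241/2, 225/2]
L2 α=1/4: [375/4, 1211/8, 965/8]
L3 α=1/2: [919/8, 2075/16, 2613/16]
L4 α=1/2: [2663/16, 5691/32, 5669/32]
rounded: [166, 178, 177]


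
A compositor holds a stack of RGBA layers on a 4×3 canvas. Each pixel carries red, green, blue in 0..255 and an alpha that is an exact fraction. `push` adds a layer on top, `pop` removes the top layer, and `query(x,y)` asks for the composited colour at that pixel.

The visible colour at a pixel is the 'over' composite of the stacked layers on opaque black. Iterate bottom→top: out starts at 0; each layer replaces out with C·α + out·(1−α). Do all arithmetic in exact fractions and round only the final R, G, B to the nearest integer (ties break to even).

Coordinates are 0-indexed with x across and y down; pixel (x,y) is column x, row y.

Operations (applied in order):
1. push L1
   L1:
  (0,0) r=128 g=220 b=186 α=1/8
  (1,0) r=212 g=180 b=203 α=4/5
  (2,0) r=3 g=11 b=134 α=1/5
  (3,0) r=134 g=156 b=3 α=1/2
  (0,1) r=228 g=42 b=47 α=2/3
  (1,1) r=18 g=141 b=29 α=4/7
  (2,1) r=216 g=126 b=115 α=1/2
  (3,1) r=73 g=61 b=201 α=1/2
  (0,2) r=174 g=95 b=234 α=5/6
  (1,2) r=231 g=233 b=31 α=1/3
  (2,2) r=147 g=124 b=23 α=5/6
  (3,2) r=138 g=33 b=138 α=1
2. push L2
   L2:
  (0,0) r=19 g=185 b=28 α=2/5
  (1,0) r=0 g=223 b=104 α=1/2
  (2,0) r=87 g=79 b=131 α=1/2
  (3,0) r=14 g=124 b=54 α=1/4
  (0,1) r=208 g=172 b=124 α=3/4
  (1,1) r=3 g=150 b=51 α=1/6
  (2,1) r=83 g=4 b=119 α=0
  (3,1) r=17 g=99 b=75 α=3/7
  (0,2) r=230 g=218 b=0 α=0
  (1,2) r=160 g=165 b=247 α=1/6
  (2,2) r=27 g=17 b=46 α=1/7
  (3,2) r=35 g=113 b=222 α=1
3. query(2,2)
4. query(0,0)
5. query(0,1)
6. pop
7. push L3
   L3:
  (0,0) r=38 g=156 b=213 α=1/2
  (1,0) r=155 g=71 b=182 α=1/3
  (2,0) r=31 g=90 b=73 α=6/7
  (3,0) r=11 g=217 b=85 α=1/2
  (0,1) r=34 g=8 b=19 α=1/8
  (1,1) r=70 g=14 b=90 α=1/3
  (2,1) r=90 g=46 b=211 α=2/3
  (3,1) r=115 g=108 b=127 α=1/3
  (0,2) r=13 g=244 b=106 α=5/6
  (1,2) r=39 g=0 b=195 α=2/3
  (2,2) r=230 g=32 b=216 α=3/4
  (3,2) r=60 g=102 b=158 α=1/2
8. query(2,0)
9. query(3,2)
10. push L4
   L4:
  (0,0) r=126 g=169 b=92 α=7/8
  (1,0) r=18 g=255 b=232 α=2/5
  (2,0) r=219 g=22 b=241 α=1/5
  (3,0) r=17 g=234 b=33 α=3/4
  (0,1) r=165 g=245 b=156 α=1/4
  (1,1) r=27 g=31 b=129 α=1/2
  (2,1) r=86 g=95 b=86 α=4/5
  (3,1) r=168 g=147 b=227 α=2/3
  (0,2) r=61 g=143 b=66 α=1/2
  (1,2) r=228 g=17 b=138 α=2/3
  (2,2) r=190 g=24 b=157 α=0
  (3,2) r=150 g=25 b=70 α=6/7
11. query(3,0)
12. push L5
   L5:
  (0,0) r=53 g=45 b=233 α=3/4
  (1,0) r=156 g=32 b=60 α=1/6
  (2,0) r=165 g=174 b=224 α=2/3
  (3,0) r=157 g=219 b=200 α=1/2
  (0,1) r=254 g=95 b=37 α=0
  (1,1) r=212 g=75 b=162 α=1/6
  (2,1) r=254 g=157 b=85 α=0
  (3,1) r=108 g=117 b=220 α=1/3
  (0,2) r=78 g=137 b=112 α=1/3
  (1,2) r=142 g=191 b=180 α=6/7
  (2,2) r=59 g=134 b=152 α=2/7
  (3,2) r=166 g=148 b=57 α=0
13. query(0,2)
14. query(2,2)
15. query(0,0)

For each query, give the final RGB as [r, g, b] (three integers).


(2,2) stack=L1,L2; from [0,0,0]:
+L1 (α=5/6) → [245/2, 310/3, 115/6]
+L2 (α=1/7) → [762/7, 91, 23]
= [109, 91, 23]

(0,0) stack=L1,L2; from [0,0,0]:
+L1 (α=1/8) → [16, 55/2, 93/4]
+L2 (α=2/5) → [86/5, 181/2, 503/20]
= [17, 90, 25]

at x=0,y=1 over L1,L2:
+L1 (α=2/3) → [152, 28, 94/3]
+L2 (α=3/4) → [194, 136, 605/6]
= [194, 136, 101]

at x=2,y=0 over L1,L3:
after L1 α=1/5: [3/5, 11/5, 134/5]
after L3 α=6/7: [933/35, 2711/35, 332/5]
= [27, 77, 66]

at x=3,y=2 over L1,L3:
+L1 (α=1) → [138, 33, 138]
+L3 (α=1/2) → [99, 135/2, 148]
= [99, 68, 148]

(3,0) stack=L1,L3,L4; from [0,0,0]:
after L1 α=1/2: [67, 78, 3/2]
after L3 α=1/2: [39, 295/2, 173/4]
after L4 α=3/4: [45/2, 1699/8, 569/16]
rounded: [22, 212, 36]

query (0,2) [L1,L3,L4,L5] — begin 0,0,0
after L1 α=5/6: [145, 475/6, 195]
after L3 α=5/6: [35, 7795/36, 725/6]
after L4 α=1/2: [48, 12943/72, 1121/12]
after L5 α=1/3: [58, 17875/108, 1793/18]
rounded: [58, 166, 100]

query (2,2) [L1,L3,L4,L5] — begin 0,0,0
+L1 (α=5/6) → [245/2, 310/3, 115/6]
+L3 (α=3/4) → [1625/8, 299/6, 4003/24]
+L4 (α=0) → [1625/8, 299/6, 4003/24]
+L5 (α=2/7) → [9069/56, 3103/42, 27311/168]
→ [162, 74, 163]

query (0,0) [L1,L3,L4,L5] — begin 0,0,0
after L1 α=1/8: [16, 55/2, 93/4]
after L3 α=1/2: [27, 367/4, 945/8]
after L4 α=7/8: [909/8, 5099/32, 6097/64]
after L5 α=3/4: [2181/32, 9419/128, 50833/256]
→ [68, 74, 199]


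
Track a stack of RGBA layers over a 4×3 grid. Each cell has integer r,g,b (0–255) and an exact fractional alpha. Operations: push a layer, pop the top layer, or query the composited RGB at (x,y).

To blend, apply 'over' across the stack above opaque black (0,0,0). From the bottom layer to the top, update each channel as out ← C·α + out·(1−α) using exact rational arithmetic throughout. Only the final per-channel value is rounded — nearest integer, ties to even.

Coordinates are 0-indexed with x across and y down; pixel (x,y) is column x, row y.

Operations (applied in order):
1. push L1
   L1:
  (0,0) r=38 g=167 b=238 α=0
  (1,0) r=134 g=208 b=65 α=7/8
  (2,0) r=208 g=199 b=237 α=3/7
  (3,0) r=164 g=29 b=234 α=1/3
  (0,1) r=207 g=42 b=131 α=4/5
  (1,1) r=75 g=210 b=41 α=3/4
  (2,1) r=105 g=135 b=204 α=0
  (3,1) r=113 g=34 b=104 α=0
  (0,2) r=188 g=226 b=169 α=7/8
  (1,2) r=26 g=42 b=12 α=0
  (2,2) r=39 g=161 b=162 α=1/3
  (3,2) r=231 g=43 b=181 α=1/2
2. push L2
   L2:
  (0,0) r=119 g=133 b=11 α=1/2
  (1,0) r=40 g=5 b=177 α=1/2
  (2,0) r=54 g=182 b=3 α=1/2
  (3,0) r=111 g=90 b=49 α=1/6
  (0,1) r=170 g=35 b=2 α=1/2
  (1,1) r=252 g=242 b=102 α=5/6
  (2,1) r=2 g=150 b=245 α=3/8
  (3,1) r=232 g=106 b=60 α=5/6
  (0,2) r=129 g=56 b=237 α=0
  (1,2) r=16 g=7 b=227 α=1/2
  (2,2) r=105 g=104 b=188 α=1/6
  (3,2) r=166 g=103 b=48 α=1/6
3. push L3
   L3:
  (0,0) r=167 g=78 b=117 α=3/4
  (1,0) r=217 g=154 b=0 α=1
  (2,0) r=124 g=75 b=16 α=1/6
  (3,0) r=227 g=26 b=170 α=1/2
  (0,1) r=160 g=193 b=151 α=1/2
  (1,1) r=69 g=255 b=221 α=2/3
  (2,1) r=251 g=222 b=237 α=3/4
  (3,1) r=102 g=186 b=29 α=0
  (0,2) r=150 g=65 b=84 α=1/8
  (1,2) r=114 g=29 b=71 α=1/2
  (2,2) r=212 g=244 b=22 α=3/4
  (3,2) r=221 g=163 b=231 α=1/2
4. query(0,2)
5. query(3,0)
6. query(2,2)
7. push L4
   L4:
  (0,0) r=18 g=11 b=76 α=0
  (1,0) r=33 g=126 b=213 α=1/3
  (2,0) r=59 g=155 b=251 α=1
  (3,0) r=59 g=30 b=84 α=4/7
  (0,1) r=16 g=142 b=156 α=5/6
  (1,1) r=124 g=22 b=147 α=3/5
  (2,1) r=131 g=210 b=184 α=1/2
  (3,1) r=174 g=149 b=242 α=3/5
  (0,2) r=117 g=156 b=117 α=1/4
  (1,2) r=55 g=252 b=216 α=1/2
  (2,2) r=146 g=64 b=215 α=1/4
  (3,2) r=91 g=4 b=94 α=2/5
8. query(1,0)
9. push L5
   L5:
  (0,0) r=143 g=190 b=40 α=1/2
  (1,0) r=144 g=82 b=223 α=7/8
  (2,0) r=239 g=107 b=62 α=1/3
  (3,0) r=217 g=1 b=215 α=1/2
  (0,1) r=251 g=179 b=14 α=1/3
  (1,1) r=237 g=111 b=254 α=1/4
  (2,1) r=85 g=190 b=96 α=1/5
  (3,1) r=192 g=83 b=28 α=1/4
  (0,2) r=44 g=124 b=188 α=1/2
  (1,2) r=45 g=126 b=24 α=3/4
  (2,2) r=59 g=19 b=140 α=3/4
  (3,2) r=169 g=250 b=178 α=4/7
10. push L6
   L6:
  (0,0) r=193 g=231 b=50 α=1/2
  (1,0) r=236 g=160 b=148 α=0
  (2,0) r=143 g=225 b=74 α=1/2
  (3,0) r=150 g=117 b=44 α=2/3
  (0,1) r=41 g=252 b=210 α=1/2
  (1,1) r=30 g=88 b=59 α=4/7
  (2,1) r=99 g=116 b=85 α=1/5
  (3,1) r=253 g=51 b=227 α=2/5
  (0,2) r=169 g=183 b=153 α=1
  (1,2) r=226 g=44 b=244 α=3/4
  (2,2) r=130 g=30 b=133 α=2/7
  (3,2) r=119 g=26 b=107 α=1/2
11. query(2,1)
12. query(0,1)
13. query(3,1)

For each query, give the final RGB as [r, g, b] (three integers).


(0,2) stack=L1,L2,L3; from [0,0,0]:
L1 α=7/8: [329/2, 791/4, 1183/8]
L2 α=0: [329/2, 791/4, 1183/8]
L3 α=1/8: [2603/16, 5797/32, 8953/64]
= [163, 181, 140]

at x=3,y=0 over L1,L2,L3:
after L1 α=1/3: [164/3, 29/3, 78]
after L2 α=1/6: [1153/18, 415/18, 439/6]
after L3 α=1/2: [5239/36, 883/36, 1459/12]
= [146, 25, 122]

(2,2) stack=L1,L2,L3; from [0,0,0]:
after L1 α=1/3: [13, 161/3, 54]
after L2 α=1/6: [85/3, 1117/18, 229/3]
after L3 α=3/4: [1993/12, 14293/72, 427/12]
→ [166, 199, 36]

(1,0) stack=L1,L2,L3,L4; from [0,0,0]:
after L1 α=7/8: [469/4, 182, 455/8]
after L2 α=1/2: [629/8, 187/2, 1871/16]
after L3 α=1: [217, 154, 0]
after L4 α=1/3: [467/3, 434/3, 71]
rounded: [156, 145, 71]

(2,1) stack=L1,L2,L3,L4,L5,L6; from [0,0,0]:
after L1 α=0: [0, 0, 0]
after L2 α=3/8: [3/4, 225/4, 735/8]
after L3 α=3/4: [3015/16, 2889/16, 6423/32]
after L4 α=1/2: [5111/32, 6249/32, 12311/64]
after L5 α=1/5: [5791/40, 7769/40, 13847/80]
after L6 α=1/5: [6781/50, 8929/50, 15547/100]
= [136, 179, 155]

at x=0,y=1 over L1,L2,L3,L4,L5,L6:
L1 α=4/5: [828/5, 168/5, 524/5]
L2 α=1/2: [839/5, 343/10, 267/5]
L3 α=1/2: [1639/10, 2273/20, 511/5]
L4 α=5/6: [813/20, 5491/40, 4411/30]
L5 α=1/3: [3323/30, 9071/60, 4621/45]
L6 α=1/2: [4553/60, 24191/120, 14071/90]
→ [76, 202, 156]

query (3,1) [L1,L2,L3,L4,L5,L6] — begin 0,0,0
after L1 α=0: [0, 0, 0]
after L2 α=5/6: [580/3, 265/3, 50]
after L3 α=0: [580/3, 265/3, 50]
after L4 α=3/5: [2726/15, 1871/15, 826/5]
after L5 α=1/4: [1843/10, 1143/10, 1309/10]
after L6 α=2/5: [10589/50, 4449/50, 8467/50]
→ [212, 89, 169]


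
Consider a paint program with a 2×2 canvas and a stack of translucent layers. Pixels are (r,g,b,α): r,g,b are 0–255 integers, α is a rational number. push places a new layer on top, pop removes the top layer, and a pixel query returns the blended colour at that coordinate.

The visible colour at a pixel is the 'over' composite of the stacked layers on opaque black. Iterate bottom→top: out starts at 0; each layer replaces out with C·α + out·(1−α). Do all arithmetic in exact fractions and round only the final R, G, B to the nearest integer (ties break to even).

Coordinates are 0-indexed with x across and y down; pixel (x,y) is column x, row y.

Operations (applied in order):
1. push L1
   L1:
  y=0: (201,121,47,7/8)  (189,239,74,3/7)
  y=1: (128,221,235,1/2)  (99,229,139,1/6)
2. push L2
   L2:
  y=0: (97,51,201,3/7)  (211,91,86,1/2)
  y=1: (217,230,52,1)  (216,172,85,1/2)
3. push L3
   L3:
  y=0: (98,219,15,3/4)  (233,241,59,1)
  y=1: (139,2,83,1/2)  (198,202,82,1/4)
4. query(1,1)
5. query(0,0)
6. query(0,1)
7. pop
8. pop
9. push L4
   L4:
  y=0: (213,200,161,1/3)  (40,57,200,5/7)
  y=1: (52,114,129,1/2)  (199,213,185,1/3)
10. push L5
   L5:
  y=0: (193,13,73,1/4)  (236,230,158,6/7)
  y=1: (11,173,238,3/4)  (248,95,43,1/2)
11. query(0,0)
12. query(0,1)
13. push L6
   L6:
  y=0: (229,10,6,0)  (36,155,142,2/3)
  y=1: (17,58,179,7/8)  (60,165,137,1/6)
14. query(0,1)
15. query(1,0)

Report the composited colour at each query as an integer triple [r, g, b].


query (1,1) [L1,L2,L3] — begin 0,0,0
after L1 α=1/6: [33/2, 229/6, 139/6]
after L2 α=1/2: [465/4, 1261/12, 649/12]
after L3 α=1/4: [2187/16, 2069/16, 977/16]
rounded: [137, 129, 61]

query (0,0) [L1,L2,L3] — begin 0,0,0
after L1 α=7/8: [1407/8, 847/8, 329/8]
after L2 α=3/7: [1989/14, 1153/14, 1535/14]
after L3 α=3/4: [6105/56, 10351/56, 2165/56]
= [109, 185, 39]

(0,1) stack=L1,L2,L3; from [0,0,0]:
L1 α=1/2: [64, 221/2, 235/2]
L2 α=1: [217, 230, 52]
L3 α=1/2: [178, 116, 135/2]
= [178, 116, 68]

(0,0) stack=L1,L4,L5; from [0,0,0]:
L1 α=7/8: [1407/8, 847/8, 329/8]
L4 α=1/3: [753/4, 549/4, 973/12]
L5 α=1/4: [3031/16, 1699/16, 1265/16]
→ [189, 106, 79]

query (0,1) [L1,L4,L5] — begin 0,0,0
+L1 (α=1/2) → [64, 221/2, 235/2]
+L4 (α=1/2) → [58, 449/4, 493/4]
+L5 (α=3/4) → [91/4, 2525/16, 3349/16]
rounded: [23, 158, 209]

(0,1) stack=L1,L4,L5,L6; from [0,0,0]:
L1 α=1/2: [64, 221/2, 235/2]
L4 α=1/2: [58, 449/4, 493/4]
L5 α=3/4: [91/4, 2525/16, 3349/16]
L6 α=7/8: [567/32, 9021/128, 23397/128]
= [18, 70, 183]

(1,0) stack=L1,L4,L5,L6; from [0,0,0]:
after L1 α=3/7: [81, 717/7, 222/7]
after L4 α=5/7: [362/7, 3429/49, 7444/49]
after L5 α=6/7: [10274/49, 71049/343, 53896/343]
after L6 α=2/3: [13802/147, 177379/1029, 50436/343]
= [94, 172, 147]


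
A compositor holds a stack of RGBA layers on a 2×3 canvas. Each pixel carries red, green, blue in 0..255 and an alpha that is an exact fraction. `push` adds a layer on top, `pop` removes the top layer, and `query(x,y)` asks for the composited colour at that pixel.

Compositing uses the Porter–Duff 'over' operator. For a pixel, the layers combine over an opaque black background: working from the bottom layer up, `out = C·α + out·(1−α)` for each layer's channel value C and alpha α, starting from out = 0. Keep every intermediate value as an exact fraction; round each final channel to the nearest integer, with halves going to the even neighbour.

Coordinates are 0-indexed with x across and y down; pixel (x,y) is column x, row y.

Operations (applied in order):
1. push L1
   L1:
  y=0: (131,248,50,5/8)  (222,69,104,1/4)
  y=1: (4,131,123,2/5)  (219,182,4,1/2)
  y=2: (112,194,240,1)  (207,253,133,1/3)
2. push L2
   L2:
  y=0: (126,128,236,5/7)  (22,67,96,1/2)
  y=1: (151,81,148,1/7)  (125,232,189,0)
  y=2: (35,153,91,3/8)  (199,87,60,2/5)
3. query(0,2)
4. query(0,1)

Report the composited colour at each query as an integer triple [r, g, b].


query (0,2) [L1,L2] — begin 0,0,0
L1 α=1: [112, 194, 240]
L2 α=3/8: [665/8, 1429/8, 1473/8]
→ [83, 179, 184]

query (0,1) [L1,L2] — begin 0,0,0
L1 α=2/5: [8/5, 262/5, 246/5]
L2 α=1/7: [803/35, 1977/35, 2216/35]
rounded: [23, 56, 63]


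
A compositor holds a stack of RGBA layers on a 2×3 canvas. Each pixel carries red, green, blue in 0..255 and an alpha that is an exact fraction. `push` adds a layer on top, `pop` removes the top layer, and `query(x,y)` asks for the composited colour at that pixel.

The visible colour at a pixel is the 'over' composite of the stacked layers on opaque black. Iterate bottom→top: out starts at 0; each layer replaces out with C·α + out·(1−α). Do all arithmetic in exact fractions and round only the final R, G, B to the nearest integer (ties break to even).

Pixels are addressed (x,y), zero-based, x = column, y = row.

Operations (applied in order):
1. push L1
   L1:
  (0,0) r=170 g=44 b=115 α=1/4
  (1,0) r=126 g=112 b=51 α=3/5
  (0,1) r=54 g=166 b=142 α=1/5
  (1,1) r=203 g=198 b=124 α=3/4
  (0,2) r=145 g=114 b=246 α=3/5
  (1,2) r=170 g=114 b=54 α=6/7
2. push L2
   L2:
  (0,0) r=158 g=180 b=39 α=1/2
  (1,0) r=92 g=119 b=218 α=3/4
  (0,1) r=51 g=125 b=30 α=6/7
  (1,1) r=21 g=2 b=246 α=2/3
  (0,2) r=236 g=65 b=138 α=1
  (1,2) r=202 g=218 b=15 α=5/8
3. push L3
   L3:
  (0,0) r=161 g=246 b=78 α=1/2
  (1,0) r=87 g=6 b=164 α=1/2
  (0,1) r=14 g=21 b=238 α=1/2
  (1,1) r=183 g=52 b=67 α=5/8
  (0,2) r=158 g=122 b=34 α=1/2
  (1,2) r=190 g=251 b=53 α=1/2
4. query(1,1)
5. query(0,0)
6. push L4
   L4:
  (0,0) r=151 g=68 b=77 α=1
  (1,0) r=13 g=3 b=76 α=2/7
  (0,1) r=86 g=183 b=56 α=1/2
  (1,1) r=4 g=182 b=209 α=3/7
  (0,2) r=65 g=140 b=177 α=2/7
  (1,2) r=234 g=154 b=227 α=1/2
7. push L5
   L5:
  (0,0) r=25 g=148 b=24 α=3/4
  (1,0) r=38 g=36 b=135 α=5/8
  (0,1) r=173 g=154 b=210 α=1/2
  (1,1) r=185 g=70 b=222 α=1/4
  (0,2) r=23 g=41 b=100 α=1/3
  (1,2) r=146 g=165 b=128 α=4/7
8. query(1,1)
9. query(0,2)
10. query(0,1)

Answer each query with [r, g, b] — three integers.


(1,1) stack=L1,L2,L3; from [0,0,0]:
L1 α=3/4: [609/4, 297/2, 93]
L2 α=2/3: [259/4, 305/6, 195]
L3 α=5/8: [4437/32, 825/16, 115]
rounded: [139, 52, 115]

query (0,0) [L1,L2,L3] — begin 0,0,0
+L1 (α=1/4) → [85/2, 11, 115/4]
+L2 (α=1/2) → [401/4, 191/2, 271/8]
+L3 (α=1/2) → [1045/8, 683/4, 895/16]
→ [131, 171, 56]

query (1,1) [L1,L2,L3,L4,L5] — begin 0,0,0
after L1 α=3/4: [609/4, 297/2, 93]
after L2 α=2/3: [259/4, 305/6, 195]
after L3 α=5/8: [4437/32, 825/16, 115]
after L4 α=3/7: [4533/56, 3009/28, 1087/7]
after L5 α=1/4: [23959/224, 10987/112, 4815/28]
= [107, 98, 172]

at x=0,y=2 over L1,L2,L3,L4,L5:
after L1 α=3/5: [87, 342/5, 738/5]
after L2 α=1: [236, 65, 138]
after L3 α=1/2: [197, 187/2, 86]
after L4 α=2/7: [1115/7, 1495/14, 112]
after L5 α=1/3: [797/7, 594/7, 108]
= [114, 85, 108]

(0,1) stack=L1,L2,L3,L4,L5; from [0,0,0]:
L1 α=1/5: [54/5, 166/5, 142/5]
L2 α=6/7: [1584/35, 3916/35, 1042/35]
L3 α=1/2: [1037/35, 4651/70, 4686/35]
L4 α=1/2: [4047/70, 17461/140, 3323/35]
L5 α=1/2: [16157/140, 39021/280, 10673/70]
rounded: [115, 139, 152]


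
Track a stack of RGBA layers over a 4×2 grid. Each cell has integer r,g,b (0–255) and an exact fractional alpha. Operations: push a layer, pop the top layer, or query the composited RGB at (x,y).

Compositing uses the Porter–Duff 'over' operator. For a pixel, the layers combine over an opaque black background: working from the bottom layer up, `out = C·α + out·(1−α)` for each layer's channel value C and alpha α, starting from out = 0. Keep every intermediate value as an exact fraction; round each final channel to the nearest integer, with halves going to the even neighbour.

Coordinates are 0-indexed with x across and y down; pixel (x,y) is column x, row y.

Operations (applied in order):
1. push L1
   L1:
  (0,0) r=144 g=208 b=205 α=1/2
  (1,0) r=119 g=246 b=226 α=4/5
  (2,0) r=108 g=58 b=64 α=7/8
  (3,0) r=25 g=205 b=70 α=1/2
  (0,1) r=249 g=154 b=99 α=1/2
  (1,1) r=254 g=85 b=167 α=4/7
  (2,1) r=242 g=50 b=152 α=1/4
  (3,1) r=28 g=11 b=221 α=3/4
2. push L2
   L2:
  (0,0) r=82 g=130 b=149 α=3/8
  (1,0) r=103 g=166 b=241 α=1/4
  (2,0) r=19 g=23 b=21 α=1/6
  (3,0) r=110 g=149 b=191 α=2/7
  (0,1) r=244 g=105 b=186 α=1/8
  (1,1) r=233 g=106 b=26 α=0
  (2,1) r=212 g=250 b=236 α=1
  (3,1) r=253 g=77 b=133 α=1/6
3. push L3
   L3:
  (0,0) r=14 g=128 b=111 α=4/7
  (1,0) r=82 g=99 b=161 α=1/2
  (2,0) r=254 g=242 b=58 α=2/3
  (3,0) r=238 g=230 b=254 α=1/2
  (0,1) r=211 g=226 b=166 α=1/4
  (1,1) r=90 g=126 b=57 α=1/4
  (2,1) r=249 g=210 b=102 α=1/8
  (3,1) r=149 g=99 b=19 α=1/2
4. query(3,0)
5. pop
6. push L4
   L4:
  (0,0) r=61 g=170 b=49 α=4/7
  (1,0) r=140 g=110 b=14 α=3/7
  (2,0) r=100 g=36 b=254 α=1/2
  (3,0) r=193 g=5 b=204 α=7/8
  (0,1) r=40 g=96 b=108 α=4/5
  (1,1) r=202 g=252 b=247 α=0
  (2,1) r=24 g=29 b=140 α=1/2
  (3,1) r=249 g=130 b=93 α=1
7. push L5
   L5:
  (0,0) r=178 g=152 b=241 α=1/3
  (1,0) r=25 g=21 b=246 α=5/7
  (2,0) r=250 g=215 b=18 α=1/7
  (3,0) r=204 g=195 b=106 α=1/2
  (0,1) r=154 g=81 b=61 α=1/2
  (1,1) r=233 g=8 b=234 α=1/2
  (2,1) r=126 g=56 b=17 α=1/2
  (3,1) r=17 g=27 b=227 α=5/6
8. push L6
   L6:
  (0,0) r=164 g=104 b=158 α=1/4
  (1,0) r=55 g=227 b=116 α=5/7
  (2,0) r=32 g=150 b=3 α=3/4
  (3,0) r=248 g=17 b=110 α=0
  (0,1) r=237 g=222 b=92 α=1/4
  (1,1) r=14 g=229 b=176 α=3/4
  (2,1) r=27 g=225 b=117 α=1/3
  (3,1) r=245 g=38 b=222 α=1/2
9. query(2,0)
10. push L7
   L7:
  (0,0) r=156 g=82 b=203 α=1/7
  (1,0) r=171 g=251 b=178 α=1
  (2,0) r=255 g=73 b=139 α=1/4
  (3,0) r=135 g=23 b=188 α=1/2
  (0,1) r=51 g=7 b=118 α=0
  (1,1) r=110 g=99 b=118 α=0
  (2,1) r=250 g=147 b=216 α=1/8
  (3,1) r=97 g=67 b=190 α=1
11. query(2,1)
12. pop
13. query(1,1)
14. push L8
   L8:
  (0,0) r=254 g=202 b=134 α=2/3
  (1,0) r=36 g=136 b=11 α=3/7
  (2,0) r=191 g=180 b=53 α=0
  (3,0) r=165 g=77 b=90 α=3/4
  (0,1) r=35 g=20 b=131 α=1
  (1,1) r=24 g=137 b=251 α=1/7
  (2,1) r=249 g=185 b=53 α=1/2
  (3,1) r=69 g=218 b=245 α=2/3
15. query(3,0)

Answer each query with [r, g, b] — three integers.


at x=3,y=0 over L1,L2,L3:
L1 α=1/2: [25/2, 205/2, 35]
L2 α=2/7: [565/14, 1621/14, 557/7]
L3 α=1/2: [3897/28, 4841/28, 2335/14]
rounded: [139, 173, 167]

at x=2,y=0 over L1,L2,L4,L5,L6:
L1 α=7/8: [189/2, 203/4, 56]
L2 α=1/6: [983/12, 369/8, 301/6]
L4 α=1/2: [2183/24, 657/16, 1825/12]
L5 α=1/7: [3183/28, 3691/56, 1861/14]
L6 α=3/4: [5871/112, 28891/224, 1987/56]
= [52, 129, 35]

query (2,1) [L1,L2,L4,L5,L6,L7] — begin 0,0,0
after L1 α=1/4: [121/2, 25/2, 38]
after L2 α=1: [212, 250, 236]
after L4 α=1/2: [118, 279/2, 188]
after L5 α=1/2: [122, 391/4, 205/2]
after L6 α=1/3: [271/3, 841/6, 322/3]
after L7 α=1/8: [2647/24, 6769/48, 1451/12]
= [110, 141, 121]

at x=1,y=1 over L1,L2,L4,L5,L6:
+L1 (α=4/7) → [1016/7, 340/7, 668/7]
+L2 (α=0) → [1016/7, 340/7, 668/7]
+L4 (α=0) → [1016/7, 340/7, 668/7]
+L5 (α=1/2) → [2647/14, 198/7, 1153/7]
+L6 (α=3/4) → [3235/56, 5007/28, 4849/28]
rounded: [58, 179, 173]

at x=3,y=0 over L1,L2,L4,L5,L6,L8:
L1 α=1/2: [25/2, 205/2, 35]
L2 α=2/7: [565/14, 1621/14, 557/7]
L4 α=7/8: [19479/112, 2111/112, 10553/56]
L5 α=1/2: [42327/224, 23951/224, 16489/112]
L6 α=0: [42327/224, 23951/224, 16489/112]
L8 α=3/4: [153207/896, 75695/896, 46729/448]
rounded: [171, 84, 104]


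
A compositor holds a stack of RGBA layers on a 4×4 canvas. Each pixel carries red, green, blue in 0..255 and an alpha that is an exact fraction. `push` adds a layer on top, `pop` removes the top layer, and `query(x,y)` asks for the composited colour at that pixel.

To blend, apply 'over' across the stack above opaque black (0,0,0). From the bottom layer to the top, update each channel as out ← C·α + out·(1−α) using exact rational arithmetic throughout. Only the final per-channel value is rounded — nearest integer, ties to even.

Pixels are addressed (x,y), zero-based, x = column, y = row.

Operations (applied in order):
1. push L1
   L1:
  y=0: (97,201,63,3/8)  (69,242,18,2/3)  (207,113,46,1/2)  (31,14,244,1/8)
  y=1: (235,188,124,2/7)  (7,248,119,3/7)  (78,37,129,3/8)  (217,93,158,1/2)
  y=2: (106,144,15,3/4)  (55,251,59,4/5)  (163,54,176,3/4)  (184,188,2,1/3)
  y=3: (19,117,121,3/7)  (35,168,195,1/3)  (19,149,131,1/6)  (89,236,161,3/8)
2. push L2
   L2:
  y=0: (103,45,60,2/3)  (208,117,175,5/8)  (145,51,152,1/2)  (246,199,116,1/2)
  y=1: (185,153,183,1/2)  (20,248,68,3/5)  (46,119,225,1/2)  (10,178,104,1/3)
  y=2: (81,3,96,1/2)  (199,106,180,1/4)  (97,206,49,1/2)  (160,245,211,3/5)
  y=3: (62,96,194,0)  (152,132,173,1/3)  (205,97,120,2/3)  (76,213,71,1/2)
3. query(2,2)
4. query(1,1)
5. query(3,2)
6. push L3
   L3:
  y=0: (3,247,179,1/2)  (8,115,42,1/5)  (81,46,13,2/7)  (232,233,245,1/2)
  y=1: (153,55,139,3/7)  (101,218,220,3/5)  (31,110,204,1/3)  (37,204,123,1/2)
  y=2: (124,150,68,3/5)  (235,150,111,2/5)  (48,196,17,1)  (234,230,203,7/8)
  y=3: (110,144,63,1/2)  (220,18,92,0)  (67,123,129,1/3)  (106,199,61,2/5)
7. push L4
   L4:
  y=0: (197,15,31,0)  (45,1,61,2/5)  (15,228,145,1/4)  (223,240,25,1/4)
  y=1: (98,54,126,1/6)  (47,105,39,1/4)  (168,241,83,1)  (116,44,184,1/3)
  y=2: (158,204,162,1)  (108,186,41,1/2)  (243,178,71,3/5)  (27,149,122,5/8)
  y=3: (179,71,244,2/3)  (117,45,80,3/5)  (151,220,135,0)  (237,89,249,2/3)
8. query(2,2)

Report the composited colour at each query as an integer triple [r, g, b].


at x=2,y=2 over L1,L2:
after L1 α=3/4: [489/4, 81/2, 132]
after L2 α=1/2: [877/8, 493/4, 181/2]
= [110, 123, 90]

query (1,1) [L1,L2] — begin 0,0,0
+L1 (α=3/7) → [3, 744/7, 51]
+L2 (α=3/5) → [66/5, 6696/35, 306/5]
→ [13, 191, 61]

query (3,2) [L1,L2] — begin 0,0,0
after L1 α=1/3: [184/3, 188/3, 2/3]
after L2 α=3/5: [1808/15, 2581/15, 1903/15]
→ [121, 172, 127]

at x=2,y=2 over L1,L2,L3,L4:
after L1 α=3/4: [489/4, 81/2, 132]
after L2 α=1/2: [877/8, 493/4, 181/2]
after L3 α=1: [48, 196, 17]
after L4 α=3/5: [165, 926/5, 247/5]
→ [165, 185, 49]


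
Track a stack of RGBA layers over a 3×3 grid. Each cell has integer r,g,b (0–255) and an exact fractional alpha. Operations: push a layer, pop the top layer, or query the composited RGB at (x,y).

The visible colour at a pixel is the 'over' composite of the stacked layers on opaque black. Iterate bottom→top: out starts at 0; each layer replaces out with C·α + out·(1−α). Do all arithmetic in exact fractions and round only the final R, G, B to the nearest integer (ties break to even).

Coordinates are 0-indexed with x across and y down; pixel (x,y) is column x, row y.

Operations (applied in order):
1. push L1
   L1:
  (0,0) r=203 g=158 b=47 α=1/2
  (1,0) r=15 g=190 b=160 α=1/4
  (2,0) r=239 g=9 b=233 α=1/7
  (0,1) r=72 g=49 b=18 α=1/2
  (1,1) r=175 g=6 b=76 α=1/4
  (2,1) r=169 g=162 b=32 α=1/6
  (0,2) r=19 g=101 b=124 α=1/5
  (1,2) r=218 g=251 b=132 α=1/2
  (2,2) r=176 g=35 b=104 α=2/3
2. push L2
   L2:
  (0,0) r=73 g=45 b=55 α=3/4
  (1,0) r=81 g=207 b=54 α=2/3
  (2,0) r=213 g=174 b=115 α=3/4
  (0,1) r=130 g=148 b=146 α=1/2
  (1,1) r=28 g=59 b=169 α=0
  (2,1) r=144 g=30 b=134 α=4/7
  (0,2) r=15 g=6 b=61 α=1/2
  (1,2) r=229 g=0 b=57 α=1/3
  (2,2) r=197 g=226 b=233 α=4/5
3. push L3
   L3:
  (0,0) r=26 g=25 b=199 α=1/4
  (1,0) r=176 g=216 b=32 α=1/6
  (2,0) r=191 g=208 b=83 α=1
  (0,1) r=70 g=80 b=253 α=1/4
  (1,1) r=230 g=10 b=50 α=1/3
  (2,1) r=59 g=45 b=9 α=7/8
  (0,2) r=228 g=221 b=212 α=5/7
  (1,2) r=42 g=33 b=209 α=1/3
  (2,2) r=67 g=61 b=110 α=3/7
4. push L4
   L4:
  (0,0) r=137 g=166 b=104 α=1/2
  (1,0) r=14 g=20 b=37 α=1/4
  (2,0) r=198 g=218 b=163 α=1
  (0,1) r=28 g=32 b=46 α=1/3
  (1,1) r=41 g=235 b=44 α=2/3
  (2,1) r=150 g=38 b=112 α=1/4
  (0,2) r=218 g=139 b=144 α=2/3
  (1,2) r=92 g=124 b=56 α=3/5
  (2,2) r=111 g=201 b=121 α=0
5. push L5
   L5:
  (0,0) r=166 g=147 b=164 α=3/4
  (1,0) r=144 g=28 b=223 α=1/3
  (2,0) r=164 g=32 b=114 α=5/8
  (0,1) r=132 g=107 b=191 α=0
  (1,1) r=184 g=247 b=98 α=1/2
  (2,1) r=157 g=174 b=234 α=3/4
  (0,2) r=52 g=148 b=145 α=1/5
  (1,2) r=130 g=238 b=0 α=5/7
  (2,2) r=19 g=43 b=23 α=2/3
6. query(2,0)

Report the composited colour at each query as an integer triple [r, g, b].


at x=2,y=0 over L1,L2,L3,L4,L5:
+L1 (α=1/7) → [239/7, 9/7, 233/7]
+L2 (α=3/4) → [1178/7, 3663/28, 662/7]
+L3 (α=1) → [191, 208, 83]
+L4 (α=1) → [198, 218, 163]
+L5 (α=5/8) → [707/4, 407/4, 1059/8]
rounded: [177, 102, 132]


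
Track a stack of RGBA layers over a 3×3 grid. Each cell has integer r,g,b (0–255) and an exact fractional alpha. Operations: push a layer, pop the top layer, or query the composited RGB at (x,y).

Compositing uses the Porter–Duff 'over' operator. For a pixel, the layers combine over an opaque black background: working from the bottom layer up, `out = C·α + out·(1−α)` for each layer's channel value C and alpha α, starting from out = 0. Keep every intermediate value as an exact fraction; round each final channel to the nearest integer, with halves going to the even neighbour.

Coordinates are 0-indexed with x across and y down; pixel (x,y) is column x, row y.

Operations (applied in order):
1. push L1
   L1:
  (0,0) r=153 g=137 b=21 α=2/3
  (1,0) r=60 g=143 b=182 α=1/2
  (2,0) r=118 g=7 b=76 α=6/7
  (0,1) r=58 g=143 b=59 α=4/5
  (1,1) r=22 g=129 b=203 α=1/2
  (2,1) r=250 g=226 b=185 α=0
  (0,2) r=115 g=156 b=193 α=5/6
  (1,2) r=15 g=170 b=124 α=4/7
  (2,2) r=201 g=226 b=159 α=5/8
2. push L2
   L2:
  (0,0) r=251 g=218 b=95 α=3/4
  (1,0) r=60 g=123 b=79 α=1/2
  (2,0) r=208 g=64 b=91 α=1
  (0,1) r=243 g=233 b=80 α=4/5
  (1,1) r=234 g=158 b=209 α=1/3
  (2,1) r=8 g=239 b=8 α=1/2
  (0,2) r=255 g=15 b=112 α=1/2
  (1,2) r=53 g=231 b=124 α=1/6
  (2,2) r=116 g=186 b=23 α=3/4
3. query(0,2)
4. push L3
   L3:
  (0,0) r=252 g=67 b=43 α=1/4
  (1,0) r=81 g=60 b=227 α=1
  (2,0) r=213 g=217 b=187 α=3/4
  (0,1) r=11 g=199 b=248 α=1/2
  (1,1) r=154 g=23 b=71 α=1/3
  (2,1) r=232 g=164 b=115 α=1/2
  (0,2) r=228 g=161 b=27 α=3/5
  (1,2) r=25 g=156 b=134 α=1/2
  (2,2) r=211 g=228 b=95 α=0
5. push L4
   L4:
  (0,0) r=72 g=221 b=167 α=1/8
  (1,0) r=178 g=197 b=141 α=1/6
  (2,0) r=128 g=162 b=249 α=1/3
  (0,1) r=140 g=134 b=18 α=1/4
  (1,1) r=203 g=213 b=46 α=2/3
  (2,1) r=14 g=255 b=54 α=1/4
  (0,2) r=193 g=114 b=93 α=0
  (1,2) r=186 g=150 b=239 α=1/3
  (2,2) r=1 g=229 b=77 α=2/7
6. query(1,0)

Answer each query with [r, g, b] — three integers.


query (0,2) [L1,L2] — begin 0,0,0
L1 α=5/6: [575/6, 130, 965/6]
L2 α=1/2: [2105/12, 145/2, 1637/12]
→ [175, 72, 136]

at x=1,y=0 over L1,L2,L3,L4:
L1 α=1/2: [30, 143/2, 91]
L2 α=1/2: [45, 389/4, 85]
L3 α=1: [81, 60, 227]
L4 α=1/6: [583/6, 497/6, 638/3]
→ [97, 83, 213]


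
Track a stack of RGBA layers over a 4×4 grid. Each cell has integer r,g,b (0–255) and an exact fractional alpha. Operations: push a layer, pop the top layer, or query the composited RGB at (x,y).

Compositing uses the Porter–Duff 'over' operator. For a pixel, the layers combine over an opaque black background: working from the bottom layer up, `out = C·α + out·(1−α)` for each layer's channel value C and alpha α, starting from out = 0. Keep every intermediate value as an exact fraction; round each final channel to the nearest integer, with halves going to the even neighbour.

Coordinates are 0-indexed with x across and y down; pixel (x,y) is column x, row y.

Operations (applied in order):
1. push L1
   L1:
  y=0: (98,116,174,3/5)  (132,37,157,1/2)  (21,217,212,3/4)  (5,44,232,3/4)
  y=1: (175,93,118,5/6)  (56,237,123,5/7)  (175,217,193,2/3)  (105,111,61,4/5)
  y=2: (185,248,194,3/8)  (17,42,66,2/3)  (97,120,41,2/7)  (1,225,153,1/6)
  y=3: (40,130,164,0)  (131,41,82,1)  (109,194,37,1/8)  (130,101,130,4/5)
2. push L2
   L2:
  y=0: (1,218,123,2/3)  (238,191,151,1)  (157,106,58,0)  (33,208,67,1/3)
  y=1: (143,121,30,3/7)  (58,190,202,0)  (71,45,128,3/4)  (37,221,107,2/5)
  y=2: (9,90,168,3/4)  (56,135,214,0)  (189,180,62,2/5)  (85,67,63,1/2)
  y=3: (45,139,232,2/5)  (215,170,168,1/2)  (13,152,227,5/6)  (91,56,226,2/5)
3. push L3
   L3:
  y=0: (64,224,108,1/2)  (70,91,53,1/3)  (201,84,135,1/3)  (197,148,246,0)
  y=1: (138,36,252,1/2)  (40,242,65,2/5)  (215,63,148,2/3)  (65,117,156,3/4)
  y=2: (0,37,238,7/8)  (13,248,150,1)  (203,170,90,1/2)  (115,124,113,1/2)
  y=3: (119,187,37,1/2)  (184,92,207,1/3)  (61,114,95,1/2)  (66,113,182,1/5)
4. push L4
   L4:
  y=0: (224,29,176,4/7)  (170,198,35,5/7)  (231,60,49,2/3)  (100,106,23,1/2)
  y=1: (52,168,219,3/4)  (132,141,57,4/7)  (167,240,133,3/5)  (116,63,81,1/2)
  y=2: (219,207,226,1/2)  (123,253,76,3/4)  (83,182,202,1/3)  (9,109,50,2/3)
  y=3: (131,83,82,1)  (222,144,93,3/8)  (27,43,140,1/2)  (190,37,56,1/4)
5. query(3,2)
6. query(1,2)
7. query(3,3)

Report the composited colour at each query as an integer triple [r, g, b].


(3,2) stack=L1,L2,L3,L4; from [0,0,0]:
after L1 α=1/6: [1/6, 75/2, 51/2]
after L2 α=1/2: [511/12, 209/4, 177/4]
after L3 α=1/2: [1891/24, 705/8, 629/8]
after L4 α=2/3: [2323/72, 2449/24, 1429/24]
→ [32, 102, 60]

at x=1,y=2 over L1,L2,L3,L4:
+L1 (α=2/3) → [34/3, 28, 44]
+L2 (α=0) → [34/3, 28, 44]
+L3 (α=1) → [13, 248, 150]
+L4 (α=3/4) → [191/2, 1007/4, 189/2]
= [96, 252, 94]

query (3,3) [L1,L2,L3,L4] — begin 0,0,0
L1 α=4/5: [104, 404/5, 104]
L2 α=2/5: [494/5, 1772/25, 764/5]
L3 α=1/5: [2306/25, 9913/125, 3966/25]
L4 α=1/4: [2917/25, 8591/125, 6649/50]
= [117, 69, 133]


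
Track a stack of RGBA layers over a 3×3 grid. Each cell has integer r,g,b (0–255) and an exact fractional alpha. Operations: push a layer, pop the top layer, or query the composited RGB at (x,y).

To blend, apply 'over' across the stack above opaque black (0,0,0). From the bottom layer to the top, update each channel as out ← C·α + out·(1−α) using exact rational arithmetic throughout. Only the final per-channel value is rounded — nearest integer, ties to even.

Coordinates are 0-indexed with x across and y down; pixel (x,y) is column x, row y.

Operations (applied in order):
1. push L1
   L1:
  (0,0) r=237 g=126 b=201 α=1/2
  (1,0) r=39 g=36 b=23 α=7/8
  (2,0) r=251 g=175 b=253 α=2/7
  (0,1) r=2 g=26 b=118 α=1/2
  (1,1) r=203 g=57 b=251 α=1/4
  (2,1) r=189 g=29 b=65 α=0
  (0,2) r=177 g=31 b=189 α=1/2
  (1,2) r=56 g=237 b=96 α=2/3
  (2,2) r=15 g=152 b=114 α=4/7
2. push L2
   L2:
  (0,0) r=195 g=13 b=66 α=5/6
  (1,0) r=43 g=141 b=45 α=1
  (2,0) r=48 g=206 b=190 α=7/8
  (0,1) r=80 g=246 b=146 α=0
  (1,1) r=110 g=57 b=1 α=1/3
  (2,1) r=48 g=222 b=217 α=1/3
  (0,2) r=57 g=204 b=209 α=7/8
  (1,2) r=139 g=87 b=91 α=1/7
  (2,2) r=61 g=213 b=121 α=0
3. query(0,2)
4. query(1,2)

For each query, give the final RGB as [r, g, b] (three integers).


at x=0,y=2 over L1,L2:
after L1 α=1/2: [177/2, 31/2, 189/2]
after L2 α=7/8: [975/16, 2887/16, 3115/16]
rounded: [61, 180, 195]

(1,2) stack=L1,L2; from [0,0,0]:
+L1 (α=2/3) → [112/3, 158, 64]
+L2 (α=1/7) → [363/7, 1035/7, 475/7]
= [52, 148, 68]


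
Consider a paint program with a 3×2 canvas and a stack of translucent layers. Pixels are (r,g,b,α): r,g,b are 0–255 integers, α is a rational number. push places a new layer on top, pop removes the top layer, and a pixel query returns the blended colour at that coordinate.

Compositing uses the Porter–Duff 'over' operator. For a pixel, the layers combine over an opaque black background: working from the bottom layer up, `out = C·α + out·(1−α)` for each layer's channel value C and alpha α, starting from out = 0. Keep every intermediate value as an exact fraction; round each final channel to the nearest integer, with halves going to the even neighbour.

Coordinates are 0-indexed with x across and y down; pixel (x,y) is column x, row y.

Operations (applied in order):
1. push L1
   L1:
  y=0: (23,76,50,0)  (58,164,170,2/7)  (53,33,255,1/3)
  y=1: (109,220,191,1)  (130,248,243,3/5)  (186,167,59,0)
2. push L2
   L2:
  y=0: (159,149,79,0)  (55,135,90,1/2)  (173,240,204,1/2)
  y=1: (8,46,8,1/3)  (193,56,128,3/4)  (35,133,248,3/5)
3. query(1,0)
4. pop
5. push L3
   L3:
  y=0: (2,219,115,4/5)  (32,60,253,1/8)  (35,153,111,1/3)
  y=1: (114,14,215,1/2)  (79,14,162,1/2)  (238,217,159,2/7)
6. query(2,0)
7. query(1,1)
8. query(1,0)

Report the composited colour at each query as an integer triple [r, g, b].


(1,0) stack=L1,L2; from [0,0,0]:
L1 α=2/7: [116/7, 328/7, 340/7]
L2 α=1/2: [501/14, 1273/14, 485/7]
rounded: [36, 91, 69]

(2,0) stack=L1,L3; from [0,0,0]:
+L1 (α=1/3) → [53/3, 11, 85]
+L3 (α=1/3) → [211/9, 175/3, 281/3]
→ [23, 58, 94]

query (1,1) [L1,L3] — begin 0,0,0
after L1 α=3/5: [78, 744/5, 729/5]
after L3 α=1/2: [157/2, 407/5, 1539/10]
→ [78, 81, 154]

at x=1,y=0 over L1,L3:
L1 α=2/7: [116/7, 328/7, 340/7]
L3 α=1/8: [37/2, 97/2, 593/8]
= [18, 48, 74]


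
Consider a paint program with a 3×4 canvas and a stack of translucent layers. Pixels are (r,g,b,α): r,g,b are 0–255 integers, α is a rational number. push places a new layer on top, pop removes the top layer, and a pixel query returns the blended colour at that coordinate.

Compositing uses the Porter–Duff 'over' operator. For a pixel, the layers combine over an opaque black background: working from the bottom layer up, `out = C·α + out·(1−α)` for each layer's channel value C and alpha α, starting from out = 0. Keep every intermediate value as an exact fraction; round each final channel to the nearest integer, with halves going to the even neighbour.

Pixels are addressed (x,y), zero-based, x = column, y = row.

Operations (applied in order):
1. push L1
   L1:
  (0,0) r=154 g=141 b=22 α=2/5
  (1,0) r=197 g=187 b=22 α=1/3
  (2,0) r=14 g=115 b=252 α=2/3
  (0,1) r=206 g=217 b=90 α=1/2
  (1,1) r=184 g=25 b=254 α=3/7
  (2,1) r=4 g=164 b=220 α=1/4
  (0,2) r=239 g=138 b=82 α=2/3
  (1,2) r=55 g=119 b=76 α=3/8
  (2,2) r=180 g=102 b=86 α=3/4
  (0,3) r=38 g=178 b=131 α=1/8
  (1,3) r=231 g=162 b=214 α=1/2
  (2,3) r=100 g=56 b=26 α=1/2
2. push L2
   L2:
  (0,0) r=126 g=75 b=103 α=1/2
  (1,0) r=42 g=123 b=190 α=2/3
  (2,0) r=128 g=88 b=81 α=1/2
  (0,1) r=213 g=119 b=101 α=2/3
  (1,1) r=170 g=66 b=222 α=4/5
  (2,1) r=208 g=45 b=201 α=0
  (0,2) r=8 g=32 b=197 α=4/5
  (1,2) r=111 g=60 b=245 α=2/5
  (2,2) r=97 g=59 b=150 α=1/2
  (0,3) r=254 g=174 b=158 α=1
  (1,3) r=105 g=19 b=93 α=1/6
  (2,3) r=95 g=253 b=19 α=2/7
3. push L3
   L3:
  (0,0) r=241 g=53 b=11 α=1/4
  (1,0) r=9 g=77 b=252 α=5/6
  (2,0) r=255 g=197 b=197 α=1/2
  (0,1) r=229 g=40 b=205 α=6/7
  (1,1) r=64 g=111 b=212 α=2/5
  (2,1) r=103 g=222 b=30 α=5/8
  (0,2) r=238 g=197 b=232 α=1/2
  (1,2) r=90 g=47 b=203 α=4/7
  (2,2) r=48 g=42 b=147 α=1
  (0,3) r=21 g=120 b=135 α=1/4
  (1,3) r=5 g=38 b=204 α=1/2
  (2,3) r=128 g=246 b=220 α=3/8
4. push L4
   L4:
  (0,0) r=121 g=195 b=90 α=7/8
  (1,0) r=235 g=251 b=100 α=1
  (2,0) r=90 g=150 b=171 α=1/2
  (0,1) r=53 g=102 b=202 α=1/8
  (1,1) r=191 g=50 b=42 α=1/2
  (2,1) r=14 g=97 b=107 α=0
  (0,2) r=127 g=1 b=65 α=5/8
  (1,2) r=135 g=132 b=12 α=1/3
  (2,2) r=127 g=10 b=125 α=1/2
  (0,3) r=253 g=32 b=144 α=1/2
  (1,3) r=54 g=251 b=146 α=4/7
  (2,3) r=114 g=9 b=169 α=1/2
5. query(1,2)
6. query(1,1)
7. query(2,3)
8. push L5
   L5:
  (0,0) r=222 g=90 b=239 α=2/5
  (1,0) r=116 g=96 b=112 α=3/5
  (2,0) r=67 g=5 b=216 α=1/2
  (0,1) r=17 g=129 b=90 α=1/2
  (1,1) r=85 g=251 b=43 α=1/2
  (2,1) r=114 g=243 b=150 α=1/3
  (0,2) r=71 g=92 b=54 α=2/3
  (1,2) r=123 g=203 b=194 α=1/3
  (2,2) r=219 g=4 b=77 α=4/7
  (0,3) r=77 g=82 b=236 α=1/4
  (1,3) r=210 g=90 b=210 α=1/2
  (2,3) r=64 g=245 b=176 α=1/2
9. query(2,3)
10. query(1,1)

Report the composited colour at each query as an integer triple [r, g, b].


(1,2) stack=L1,L2,L3,L4; from [0,0,0]:
after L1 α=3/8: [165/8, 357/8, 57/2]
after L2 α=2/5: [2271/40, 2031/40, 1151/10]
after L3 α=4/7: [21213/280, 13613/280, 11573/70]
after L4 α=1/3: [13371/140, 32093/420, 11993/105]
→ [96, 76, 114]

query (1,1) [L1,L2,L3,L4] — begin 0,0,0
after L1 α=3/7: [552/7, 75/7, 762/7]
after L2 α=4/5: [5312/35, 1923/35, 6978/35]
after L3 α=2/5: [20416/175, 13539/175, 35774/175]
after L4 α=1/2: [53841/350, 22289/350, 21562/175]
→ [154, 64, 123]

at x=2,y=3 over L1,L2,L3,L4:
L1 α=1/2: [50, 28, 13]
L2 α=2/7: [440/7, 646/7, 103/7]
L3 α=3/8: [611/7, 2099/14, 5135/56]
L4 α=1/2: [1409/14, 2225/28, 14599/112]
= [101, 79, 130]

(2,3) stack=L1,L2,L3,L4,L5; from [0,0,0]:
+L1 (α=1/2) → [50, 28, 13]
+L2 (α=2/7) → [440/7, 646/7, 103/7]
+L3 (α=3/8) → [611/7, 2099/14, 5135/56]
+L4 (α=1/2) → [1409/14, 2225/28, 14599/112]
+L5 (α=1/2) → [2305/28, 9085/56, 34311/224]
→ [82, 162, 153]

(1,1) stack=L1,L2,L3,L4,L5; from [0,0,0]:
+L1 (α=3/7) → [552/7, 75/7, 762/7]
+L2 (α=4/5) → [5312/35, 1923/35, 6978/35]
+L3 (α=2/5) → [20416/175, 13539/175, 35774/175]
+L4 (α=1/2) → [53841/350, 22289/350, 21562/175]
+L5 (α=1/2) → [83591/700, 110139/700, 29087/350]
→ [119, 157, 83]
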